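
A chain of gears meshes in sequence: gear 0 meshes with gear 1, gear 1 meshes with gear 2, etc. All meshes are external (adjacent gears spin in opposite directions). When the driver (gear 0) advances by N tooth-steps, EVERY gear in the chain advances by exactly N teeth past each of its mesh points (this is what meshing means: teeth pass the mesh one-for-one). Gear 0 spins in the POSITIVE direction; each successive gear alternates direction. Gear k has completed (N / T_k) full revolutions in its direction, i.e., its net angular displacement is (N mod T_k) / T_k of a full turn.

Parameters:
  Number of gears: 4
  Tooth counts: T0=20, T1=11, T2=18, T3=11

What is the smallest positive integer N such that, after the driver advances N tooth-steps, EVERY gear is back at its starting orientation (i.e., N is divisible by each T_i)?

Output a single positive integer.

Answer: 1980

Derivation:
Gear k returns to start when N is a multiple of T_k.
All gears at start simultaneously when N is a common multiple of [20, 11, 18, 11]; the smallest such N is lcm(20, 11, 18, 11).
Start: lcm = T0 = 20
Fold in T1=11: gcd(20, 11) = 1; lcm(20, 11) = 20 * 11 / 1 = 220 / 1 = 220
Fold in T2=18: gcd(220, 18) = 2; lcm(220, 18) = 220 * 18 / 2 = 3960 / 2 = 1980
Fold in T3=11: gcd(1980, 11) = 11; lcm(1980, 11) = 1980 * 11 / 11 = 21780 / 11 = 1980
Full cycle length = 1980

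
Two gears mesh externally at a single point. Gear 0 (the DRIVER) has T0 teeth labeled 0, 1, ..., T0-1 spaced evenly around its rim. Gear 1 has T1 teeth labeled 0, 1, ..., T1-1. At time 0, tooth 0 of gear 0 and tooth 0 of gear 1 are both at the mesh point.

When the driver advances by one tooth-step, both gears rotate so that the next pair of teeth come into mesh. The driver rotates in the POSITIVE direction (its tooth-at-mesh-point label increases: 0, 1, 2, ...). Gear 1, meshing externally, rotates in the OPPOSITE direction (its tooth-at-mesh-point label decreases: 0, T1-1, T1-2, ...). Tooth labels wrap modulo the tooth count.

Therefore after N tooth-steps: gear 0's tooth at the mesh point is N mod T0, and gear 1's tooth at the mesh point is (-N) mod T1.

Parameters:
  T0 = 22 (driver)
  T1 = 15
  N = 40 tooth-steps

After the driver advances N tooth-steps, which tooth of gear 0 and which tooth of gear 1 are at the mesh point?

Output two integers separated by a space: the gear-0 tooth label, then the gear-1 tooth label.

Gear 0 (driver, T0=22): tooth at mesh = N mod T0
  40 = 1 * 22 + 18, so 40 mod 22 = 18
  gear 0 tooth = 18
Gear 1 (driven, T1=15): tooth at mesh = (-N) mod T1
  40 = 2 * 15 + 10, so 40 mod 15 = 10
  (-40) mod 15 = (-10) mod 15 = 15 - 10 = 5
Mesh after 40 steps: gear-0 tooth 18 meets gear-1 tooth 5

Answer: 18 5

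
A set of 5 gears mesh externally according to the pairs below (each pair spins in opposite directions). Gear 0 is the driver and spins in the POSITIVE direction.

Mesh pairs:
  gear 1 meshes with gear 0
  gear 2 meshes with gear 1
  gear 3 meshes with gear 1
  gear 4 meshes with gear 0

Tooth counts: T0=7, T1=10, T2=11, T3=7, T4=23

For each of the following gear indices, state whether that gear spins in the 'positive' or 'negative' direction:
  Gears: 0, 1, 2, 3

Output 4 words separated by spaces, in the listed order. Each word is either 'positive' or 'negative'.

Answer: positive negative positive positive

Derivation:
Gear 0 (driver): positive (depth 0)
  gear 1: meshes with gear 0 -> depth 1 -> negative (opposite of gear 0)
  gear 2: meshes with gear 1 -> depth 2 -> positive (opposite of gear 1)
  gear 3: meshes with gear 1 -> depth 2 -> positive (opposite of gear 1)
  gear 4: meshes with gear 0 -> depth 1 -> negative (opposite of gear 0)
Queried indices 0, 1, 2, 3 -> positive, negative, positive, positive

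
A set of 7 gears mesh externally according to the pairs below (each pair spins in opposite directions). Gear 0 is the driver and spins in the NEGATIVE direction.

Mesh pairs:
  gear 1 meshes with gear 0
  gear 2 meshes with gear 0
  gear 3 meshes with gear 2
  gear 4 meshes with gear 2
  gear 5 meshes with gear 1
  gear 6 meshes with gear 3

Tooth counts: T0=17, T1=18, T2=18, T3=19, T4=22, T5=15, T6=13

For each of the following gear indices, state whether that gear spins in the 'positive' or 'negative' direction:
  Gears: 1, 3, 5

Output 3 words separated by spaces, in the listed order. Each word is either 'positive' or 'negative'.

Gear 0 (driver): negative (depth 0)
  gear 1: meshes with gear 0 -> depth 1 -> positive (opposite of gear 0)
  gear 2: meshes with gear 0 -> depth 1 -> positive (opposite of gear 0)
  gear 3: meshes with gear 2 -> depth 2 -> negative (opposite of gear 2)
  gear 4: meshes with gear 2 -> depth 2 -> negative (opposite of gear 2)
  gear 5: meshes with gear 1 -> depth 2 -> negative (opposite of gear 1)
  gear 6: meshes with gear 3 -> depth 3 -> positive (opposite of gear 3)
Queried indices 1, 3, 5 -> positive, negative, negative

Answer: positive negative negative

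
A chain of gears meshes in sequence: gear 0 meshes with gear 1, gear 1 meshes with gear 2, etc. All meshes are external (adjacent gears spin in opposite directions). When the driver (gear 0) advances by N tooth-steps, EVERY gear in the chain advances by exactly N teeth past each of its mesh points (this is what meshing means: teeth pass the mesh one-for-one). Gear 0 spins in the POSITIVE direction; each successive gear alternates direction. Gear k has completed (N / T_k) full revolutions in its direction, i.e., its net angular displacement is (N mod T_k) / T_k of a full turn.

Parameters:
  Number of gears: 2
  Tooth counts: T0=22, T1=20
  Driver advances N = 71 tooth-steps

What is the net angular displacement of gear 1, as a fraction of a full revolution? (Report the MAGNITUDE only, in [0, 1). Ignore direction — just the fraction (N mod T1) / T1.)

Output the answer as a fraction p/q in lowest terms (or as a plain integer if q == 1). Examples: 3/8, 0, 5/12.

Chain of 2 gears, tooth counts: [22, 20]
  gear 0: T0=22, direction=positive, advance = 71 mod 22 = 5 teeth = 5/22 turn
  gear 1: T1=20, direction=negative, advance = 71 mod 20 = 11 teeth = 11/20 turn
Gear 1: 71 mod 20 = 11
Fraction = 11 / 20 = 11/20 (gcd(11,20)=1) = 11/20

Answer: 11/20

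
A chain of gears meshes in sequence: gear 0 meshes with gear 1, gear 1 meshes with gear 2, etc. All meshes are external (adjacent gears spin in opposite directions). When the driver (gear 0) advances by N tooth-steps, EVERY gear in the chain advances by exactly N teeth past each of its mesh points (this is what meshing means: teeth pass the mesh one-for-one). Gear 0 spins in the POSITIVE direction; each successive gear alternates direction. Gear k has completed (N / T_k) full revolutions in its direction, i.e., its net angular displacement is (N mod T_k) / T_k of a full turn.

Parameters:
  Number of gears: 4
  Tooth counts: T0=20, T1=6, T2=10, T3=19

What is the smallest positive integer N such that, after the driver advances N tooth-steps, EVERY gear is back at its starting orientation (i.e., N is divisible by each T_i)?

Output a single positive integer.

Gear k returns to start when N is a multiple of T_k.
All gears at start simultaneously when N is a common multiple of [20, 6, 10, 19]; the smallest such N is lcm(20, 6, 10, 19).
Start: lcm = T0 = 20
Fold in T1=6: gcd(20, 6) = 2; lcm(20, 6) = 20 * 6 / 2 = 120 / 2 = 60
Fold in T2=10: gcd(60, 10) = 10; lcm(60, 10) = 60 * 10 / 10 = 600 / 10 = 60
Fold in T3=19: gcd(60, 19) = 1; lcm(60, 19) = 60 * 19 / 1 = 1140 / 1 = 1140
Full cycle length = 1140

Answer: 1140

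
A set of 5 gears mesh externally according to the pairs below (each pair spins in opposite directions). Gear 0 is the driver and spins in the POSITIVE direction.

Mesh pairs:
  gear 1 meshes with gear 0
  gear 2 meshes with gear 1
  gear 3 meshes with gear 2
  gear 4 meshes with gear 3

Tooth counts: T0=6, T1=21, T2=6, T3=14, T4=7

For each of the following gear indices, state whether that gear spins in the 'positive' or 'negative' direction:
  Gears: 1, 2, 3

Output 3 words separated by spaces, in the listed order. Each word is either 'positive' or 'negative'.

Answer: negative positive negative

Derivation:
Gear 0 (driver): positive (depth 0)
  gear 1: meshes with gear 0 -> depth 1 -> negative (opposite of gear 0)
  gear 2: meshes with gear 1 -> depth 2 -> positive (opposite of gear 1)
  gear 3: meshes with gear 2 -> depth 3 -> negative (opposite of gear 2)
  gear 4: meshes with gear 3 -> depth 4 -> positive (opposite of gear 3)
Queried indices 1, 2, 3 -> negative, positive, negative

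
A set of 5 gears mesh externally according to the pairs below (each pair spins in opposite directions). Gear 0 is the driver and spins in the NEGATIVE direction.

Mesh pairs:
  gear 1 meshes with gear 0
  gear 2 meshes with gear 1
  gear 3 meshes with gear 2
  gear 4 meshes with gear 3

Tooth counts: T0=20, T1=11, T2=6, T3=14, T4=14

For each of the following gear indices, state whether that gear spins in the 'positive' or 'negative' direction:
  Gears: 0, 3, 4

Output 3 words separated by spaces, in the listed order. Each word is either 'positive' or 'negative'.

Gear 0 (driver): negative (depth 0)
  gear 1: meshes with gear 0 -> depth 1 -> positive (opposite of gear 0)
  gear 2: meshes with gear 1 -> depth 2 -> negative (opposite of gear 1)
  gear 3: meshes with gear 2 -> depth 3 -> positive (opposite of gear 2)
  gear 4: meshes with gear 3 -> depth 4 -> negative (opposite of gear 3)
Queried indices 0, 3, 4 -> negative, positive, negative

Answer: negative positive negative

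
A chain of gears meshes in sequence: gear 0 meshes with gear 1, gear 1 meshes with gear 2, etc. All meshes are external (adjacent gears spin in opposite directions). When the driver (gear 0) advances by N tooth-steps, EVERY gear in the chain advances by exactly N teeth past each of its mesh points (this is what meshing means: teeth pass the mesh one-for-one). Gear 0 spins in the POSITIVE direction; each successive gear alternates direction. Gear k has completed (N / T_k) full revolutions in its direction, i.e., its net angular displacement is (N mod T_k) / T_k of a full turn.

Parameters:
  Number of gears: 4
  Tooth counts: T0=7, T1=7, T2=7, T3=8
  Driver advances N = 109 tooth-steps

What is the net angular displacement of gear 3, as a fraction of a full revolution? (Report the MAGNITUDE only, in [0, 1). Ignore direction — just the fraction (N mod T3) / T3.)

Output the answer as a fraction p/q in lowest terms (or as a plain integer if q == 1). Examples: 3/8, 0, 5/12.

Answer: 5/8

Derivation:
Chain of 4 gears, tooth counts: [7, 7, 7, 8]
  gear 0: T0=7, direction=positive, advance = 109 mod 7 = 4 teeth = 4/7 turn
  gear 1: T1=7, direction=negative, advance = 109 mod 7 = 4 teeth = 4/7 turn
  gear 2: T2=7, direction=positive, advance = 109 mod 7 = 4 teeth = 4/7 turn
  gear 3: T3=8, direction=negative, advance = 109 mod 8 = 5 teeth = 5/8 turn
Gear 3: 109 mod 8 = 5
Fraction = 5 / 8 = 5/8 (gcd(5,8)=1) = 5/8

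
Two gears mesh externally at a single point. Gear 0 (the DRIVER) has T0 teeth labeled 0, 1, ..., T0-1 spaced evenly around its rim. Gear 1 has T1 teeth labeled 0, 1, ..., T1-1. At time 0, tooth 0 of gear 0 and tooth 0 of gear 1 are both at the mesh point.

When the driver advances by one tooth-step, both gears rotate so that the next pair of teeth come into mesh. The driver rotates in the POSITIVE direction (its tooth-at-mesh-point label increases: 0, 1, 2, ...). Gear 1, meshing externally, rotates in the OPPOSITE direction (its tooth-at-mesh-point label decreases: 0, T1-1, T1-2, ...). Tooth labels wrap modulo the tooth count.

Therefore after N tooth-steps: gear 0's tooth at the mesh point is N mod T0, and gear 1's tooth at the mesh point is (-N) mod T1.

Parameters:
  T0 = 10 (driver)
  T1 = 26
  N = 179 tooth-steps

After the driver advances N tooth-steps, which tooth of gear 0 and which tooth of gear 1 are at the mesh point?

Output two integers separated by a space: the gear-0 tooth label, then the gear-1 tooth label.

Answer: 9 3

Derivation:
Gear 0 (driver, T0=10): tooth at mesh = N mod T0
  179 = 17 * 10 + 9, so 179 mod 10 = 9
  gear 0 tooth = 9
Gear 1 (driven, T1=26): tooth at mesh = (-N) mod T1
  179 = 6 * 26 + 23, so 179 mod 26 = 23
  (-179) mod 26 = (-23) mod 26 = 26 - 23 = 3
Mesh after 179 steps: gear-0 tooth 9 meets gear-1 tooth 3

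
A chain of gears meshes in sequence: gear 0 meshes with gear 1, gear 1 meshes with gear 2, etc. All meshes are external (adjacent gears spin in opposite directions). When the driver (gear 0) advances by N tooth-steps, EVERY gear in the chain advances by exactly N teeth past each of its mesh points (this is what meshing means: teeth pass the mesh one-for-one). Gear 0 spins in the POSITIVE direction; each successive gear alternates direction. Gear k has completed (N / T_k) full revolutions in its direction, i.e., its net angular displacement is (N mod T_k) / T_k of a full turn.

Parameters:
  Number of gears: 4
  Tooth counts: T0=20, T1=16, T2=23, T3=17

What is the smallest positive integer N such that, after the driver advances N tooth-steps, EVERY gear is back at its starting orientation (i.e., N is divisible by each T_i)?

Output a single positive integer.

Gear k returns to start when N is a multiple of T_k.
All gears at start simultaneously when N is a common multiple of [20, 16, 23, 17]; the smallest such N is lcm(20, 16, 23, 17).
Start: lcm = T0 = 20
Fold in T1=16: gcd(20, 16) = 4; lcm(20, 16) = 20 * 16 / 4 = 320 / 4 = 80
Fold in T2=23: gcd(80, 23) = 1; lcm(80, 23) = 80 * 23 / 1 = 1840 / 1 = 1840
Fold in T3=17: gcd(1840, 17) = 1; lcm(1840, 17) = 1840 * 17 / 1 = 31280 / 1 = 31280
Full cycle length = 31280

Answer: 31280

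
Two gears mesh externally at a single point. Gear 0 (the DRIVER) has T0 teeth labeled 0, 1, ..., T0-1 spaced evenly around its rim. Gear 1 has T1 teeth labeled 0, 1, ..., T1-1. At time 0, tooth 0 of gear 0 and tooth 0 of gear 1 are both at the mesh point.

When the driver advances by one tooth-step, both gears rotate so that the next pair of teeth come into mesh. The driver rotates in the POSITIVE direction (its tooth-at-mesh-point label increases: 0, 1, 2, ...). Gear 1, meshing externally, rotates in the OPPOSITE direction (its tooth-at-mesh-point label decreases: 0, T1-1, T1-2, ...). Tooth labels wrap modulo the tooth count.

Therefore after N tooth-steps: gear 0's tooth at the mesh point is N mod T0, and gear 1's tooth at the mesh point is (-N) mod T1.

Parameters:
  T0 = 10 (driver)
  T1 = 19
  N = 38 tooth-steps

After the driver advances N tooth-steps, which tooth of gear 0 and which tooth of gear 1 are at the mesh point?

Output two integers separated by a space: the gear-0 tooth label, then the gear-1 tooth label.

Answer: 8 0

Derivation:
Gear 0 (driver, T0=10): tooth at mesh = N mod T0
  38 = 3 * 10 + 8, so 38 mod 10 = 8
  gear 0 tooth = 8
Gear 1 (driven, T1=19): tooth at mesh = (-N) mod T1
  38 = 2 * 19 + 0, so 38 mod 19 = 0
  (-38) mod 19 = 0
Mesh after 38 steps: gear-0 tooth 8 meets gear-1 tooth 0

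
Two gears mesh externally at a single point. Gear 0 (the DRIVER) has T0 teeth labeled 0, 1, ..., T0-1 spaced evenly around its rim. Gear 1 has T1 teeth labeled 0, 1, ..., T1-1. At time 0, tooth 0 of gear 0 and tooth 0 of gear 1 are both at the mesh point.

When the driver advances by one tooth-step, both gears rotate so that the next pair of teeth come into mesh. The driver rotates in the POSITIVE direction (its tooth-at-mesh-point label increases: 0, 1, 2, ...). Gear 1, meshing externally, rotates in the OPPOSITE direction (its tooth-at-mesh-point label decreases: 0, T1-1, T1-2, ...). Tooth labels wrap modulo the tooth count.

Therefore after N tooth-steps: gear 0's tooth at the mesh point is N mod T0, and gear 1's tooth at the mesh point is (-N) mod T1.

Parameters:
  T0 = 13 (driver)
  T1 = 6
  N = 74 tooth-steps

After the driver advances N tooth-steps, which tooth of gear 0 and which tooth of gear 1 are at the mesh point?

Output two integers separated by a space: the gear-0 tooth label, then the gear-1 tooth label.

Gear 0 (driver, T0=13): tooth at mesh = N mod T0
  74 = 5 * 13 + 9, so 74 mod 13 = 9
  gear 0 tooth = 9
Gear 1 (driven, T1=6): tooth at mesh = (-N) mod T1
  74 = 12 * 6 + 2, so 74 mod 6 = 2
  (-74) mod 6 = (-2) mod 6 = 6 - 2 = 4
Mesh after 74 steps: gear-0 tooth 9 meets gear-1 tooth 4

Answer: 9 4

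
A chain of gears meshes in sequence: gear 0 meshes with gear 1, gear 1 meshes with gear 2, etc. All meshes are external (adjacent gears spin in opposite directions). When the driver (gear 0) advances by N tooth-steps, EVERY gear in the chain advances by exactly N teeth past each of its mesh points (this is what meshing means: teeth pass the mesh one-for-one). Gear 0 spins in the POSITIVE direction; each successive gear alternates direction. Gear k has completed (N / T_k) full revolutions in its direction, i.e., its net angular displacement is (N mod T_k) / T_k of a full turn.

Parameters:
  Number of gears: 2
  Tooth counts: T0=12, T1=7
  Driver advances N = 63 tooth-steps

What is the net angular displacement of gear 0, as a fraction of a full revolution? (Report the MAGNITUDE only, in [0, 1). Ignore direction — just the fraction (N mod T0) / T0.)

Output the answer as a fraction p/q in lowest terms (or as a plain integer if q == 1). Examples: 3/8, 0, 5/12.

Answer: 1/4

Derivation:
Chain of 2 gears, tooth counts: [12, 7]
  gear 0: T0=12, direction=positive, advance = 63 mod 12 = 3 teeth = 3/12 turn
  gear 1: T1=7, direction=negative, advance = 63 mod 7 = 0 teeth = 0/7 turn
Gear 0: 63 mod 12 = 3
Fraction = 3 / 12 = 1/4 (gcd(3,12)=3) = 1/4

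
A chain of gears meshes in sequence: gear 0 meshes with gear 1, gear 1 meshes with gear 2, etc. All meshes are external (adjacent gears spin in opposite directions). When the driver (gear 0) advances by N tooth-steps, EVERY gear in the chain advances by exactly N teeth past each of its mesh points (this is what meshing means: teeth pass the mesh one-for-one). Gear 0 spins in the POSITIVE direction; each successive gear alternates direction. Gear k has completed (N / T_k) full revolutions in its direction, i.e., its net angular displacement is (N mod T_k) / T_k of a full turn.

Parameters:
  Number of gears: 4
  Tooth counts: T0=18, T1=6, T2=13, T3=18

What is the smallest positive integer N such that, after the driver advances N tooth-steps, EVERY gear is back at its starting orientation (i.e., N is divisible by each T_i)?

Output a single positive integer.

Gear k returns to start when N is a multiple of T_k.
All gears at start simultaneously when N is a common multiple of [18, 6, 13, 18]; the smallest such N is lcm(18, 6, 13, 18).
Start: lcm = T0 = 18
Fold in T1=6: gcd(18, 6) = 6; lcm(18, 6) = 18 * 6 / 6 = 108 / 6 = 18
Fold in T2=13: gcd(18, 13) = 1; lcm(18, 13) = 18 * 13 / 1 = 234 / 1 = 234
Fold in T3=18: gcd(234, 18) = 18; lcm(234, 18) = 234 * 18 / 18 = 4212 / 18 = 234
Full cycle length = 234

Answer: 234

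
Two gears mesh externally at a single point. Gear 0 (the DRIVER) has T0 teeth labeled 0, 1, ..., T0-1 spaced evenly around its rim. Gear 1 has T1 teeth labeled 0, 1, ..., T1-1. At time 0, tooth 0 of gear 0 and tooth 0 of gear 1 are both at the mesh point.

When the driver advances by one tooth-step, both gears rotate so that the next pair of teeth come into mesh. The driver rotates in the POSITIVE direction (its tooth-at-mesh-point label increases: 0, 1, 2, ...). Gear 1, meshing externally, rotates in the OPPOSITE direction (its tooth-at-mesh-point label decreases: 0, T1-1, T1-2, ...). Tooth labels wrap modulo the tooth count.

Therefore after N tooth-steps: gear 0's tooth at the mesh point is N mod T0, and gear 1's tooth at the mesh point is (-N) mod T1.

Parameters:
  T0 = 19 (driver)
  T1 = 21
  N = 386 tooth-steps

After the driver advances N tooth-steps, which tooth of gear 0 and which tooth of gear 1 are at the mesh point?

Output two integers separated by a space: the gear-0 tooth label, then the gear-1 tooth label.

Gear 0 (driver, T0=19): tooth at mesh = N mod T0
  386 = 20 * 19 + 6, so 386 mod 19 = 6
  gear 0 tooth = 6
Gear 1 (driven, T1=21): tooth at mesh = (-N) mod T1
  386 = 18 * 21 + 8, so 386 mod 21 = 8
  (-386) mod 21 = (-8) mod 21 = 21 - 8 = 13
Mesh after 386 steps: gear-0 tooth 6 meets gear-1 tooth 13

Answer: 6 13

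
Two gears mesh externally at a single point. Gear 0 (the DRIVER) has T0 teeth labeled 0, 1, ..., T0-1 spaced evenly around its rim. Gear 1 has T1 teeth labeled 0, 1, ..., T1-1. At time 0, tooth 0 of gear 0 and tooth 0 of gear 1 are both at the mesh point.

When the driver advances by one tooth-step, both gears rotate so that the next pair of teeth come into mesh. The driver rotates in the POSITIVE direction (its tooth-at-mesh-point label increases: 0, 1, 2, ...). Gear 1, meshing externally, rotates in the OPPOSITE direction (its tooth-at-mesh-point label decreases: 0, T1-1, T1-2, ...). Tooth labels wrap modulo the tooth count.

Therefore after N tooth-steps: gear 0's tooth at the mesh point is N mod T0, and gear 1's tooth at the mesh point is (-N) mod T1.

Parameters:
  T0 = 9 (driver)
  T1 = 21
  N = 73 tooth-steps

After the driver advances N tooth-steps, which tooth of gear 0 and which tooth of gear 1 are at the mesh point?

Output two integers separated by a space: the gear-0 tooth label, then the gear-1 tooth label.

Gear 0 (driver, T0=9): tooth at mesh = N mod T0
  73 = 8 * 9 + 1, so 73 mod 9 = 1
  gear 0 tooth = 1
Gear 1 (driven, T1=21): tooth at mesh = (-N) mod T1
  73 = 3 * 21 + 10, so 73 mod 21 = 10
  (-73) mod 21 = (-10) mod 21 = 21 - 10 = 11
Mesh after 73 steps: gear-0 tooth 1 meets gear-1 tooth 11

Answer: 1 11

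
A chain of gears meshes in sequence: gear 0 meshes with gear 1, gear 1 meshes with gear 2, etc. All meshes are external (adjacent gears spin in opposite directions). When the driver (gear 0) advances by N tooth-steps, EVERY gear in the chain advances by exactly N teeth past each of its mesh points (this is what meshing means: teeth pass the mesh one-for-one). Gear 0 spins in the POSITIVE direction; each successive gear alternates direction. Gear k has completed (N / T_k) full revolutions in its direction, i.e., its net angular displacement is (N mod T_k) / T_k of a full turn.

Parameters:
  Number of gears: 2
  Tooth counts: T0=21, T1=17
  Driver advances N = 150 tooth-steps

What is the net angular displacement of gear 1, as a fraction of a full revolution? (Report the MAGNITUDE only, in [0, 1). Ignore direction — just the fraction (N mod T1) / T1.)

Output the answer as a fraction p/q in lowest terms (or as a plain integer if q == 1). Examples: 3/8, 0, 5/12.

Chain of 2 gears, tooth counts: [21, 17]
  gear 0: T0=21, direction=positive, advance = 150 mod 21 = 3 teeth = 3/21 turn
  gear 1: T1=17, direction=negative, advance = 150 mod 17 = 14 teeth = 14/17 turn
Gear 1: 150 mod 17 = 14
Fraction = 14 / 17 = 14/17 (gcd(14,17)=1) = 14/17

Answer: 14/17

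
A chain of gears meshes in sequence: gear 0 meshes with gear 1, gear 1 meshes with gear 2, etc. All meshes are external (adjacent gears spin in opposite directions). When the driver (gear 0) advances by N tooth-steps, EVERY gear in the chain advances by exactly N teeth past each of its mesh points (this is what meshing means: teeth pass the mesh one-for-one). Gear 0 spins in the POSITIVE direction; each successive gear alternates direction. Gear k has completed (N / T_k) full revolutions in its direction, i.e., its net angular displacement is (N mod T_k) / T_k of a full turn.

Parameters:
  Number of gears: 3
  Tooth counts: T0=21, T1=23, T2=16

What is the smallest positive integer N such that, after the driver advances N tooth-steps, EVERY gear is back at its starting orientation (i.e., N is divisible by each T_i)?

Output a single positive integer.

Gear k returns to start when N is a multiple of T_k.
All gears at start simultaneously when N is a common multiple of [21, 23, 16]; the smallest such N is lcm(21, 23, 16).
Start: lcm = T0 = 21
Fold in T1=23: gcd(21, 23) = 1; lcm(21, 23) = 21 * 23 / 1 = 483 / 1 = 483
Fold in T2=16: gcd(483, 16) = 1; lcm(483, 16) = 483 * 16 / 1 = 7728 / 1 = 7728
Full cycle length = 7728

Answer: 7728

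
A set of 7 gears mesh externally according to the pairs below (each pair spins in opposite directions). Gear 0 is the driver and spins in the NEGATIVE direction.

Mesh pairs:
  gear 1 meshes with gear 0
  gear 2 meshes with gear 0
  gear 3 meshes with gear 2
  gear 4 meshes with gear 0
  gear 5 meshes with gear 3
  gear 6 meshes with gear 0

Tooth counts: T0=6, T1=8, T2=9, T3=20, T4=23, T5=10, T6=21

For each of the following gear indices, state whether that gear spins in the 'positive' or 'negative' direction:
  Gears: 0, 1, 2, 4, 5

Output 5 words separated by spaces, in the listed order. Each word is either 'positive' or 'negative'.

Answer: negative positive positive positive positive

Derivation:
Gear 0 (driver): negative (depth 0)
  gear 1: meshes with gear 0 -> depth 1 -> positive (opposite of gear 0)
  gear 2: meshes with gear 0 -> depth 1 -> positive (opposite of gear 0)
  gear 3: meshes with gear 2 -> depth 2 -> negative (opposite of gear 2)
  gear 4: meshes with gear 0 -> depth 1 -> positive (opposite of gear 0)
  gear 5: meshes with gear 3 -> depth 3 -> positive (opposite of gear 3)
  gear 6: meshes with gear 0 -> depth 1 -> positive (opposite of gear 0)
Queried indices 0, 1, 2, 4, 5 -> negative, positive, positive, positive, positive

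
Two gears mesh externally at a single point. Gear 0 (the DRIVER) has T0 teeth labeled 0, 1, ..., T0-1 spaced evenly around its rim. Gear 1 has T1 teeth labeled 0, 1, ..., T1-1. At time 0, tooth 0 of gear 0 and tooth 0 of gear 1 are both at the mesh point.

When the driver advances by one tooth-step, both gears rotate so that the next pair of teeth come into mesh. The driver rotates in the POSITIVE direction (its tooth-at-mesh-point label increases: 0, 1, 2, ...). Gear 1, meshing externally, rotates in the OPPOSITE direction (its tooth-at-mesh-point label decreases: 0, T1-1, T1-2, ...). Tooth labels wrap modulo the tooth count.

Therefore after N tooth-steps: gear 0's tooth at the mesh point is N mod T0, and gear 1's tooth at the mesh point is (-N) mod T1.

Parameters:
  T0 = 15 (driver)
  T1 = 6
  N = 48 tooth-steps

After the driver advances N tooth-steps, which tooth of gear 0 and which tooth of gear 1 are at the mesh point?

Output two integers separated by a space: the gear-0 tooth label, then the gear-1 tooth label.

Answer: 3 0

Derivation:
Gear 0 (driver, T0=15): tooth at mesh = N mod T0
  48 = 3 * 15 + 3, so 48 mod 15 = 3
  gear 0 tooth = 3
Gear 1 (driven, T1=6): tooth at mesh = (-N) mod T1
  48 = 8 * 6 + 0, so 48 mod 6 = 0
  (-48) mod 6 = 0
Mesh after 48 steps: gear-0 tooth 3 meets gear-1 tooth 0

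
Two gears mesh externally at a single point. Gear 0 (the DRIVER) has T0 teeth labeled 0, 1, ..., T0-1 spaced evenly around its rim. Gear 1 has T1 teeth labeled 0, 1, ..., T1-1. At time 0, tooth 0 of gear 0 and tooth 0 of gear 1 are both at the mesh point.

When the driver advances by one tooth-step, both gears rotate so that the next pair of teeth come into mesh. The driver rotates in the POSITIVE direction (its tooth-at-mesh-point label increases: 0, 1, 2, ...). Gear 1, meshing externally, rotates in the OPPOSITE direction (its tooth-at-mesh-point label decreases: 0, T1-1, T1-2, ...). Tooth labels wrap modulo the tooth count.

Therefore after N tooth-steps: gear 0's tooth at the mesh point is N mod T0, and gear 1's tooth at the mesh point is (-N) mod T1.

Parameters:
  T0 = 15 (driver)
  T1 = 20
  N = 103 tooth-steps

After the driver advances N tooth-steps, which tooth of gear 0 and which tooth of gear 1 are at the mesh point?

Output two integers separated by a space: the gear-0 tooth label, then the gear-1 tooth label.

Gear 0 (driver, T0=15): tooth at mesh = N mod T0
  103 = 6 * 15 + 13, so 103 mod 15 = 13
  gear 0 tooth = 13
Gear 1 (driven, T1=20): tooth at mesh = (-N) mod T1
  103 = 5 * 20 + 3, so 103 mod 20 = 3
  (-103) mod 20 = (-3) mod 20 = 20 - 3 = 17
Mesh after 103 steps: gear-0 tooth 13 meets gear-1 tooth 17

Answer: 13 17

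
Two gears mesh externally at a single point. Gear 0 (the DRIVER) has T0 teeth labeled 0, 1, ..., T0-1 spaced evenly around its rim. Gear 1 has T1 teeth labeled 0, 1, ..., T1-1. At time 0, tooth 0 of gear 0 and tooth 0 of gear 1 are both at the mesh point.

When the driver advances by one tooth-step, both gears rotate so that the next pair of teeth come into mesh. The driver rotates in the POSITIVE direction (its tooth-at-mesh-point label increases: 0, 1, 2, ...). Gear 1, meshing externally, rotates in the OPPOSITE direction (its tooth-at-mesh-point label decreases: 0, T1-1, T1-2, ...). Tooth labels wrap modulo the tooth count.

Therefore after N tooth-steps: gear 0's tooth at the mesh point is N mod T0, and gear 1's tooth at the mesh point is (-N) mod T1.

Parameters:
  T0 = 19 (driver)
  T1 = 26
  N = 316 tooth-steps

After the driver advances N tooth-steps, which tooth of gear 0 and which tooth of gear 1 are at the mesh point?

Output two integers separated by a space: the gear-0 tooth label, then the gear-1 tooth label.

Answer: 12 22

Derivation:
Gear 0 (driver, T0=19): tooth at mesh = N mod T0
  316 = 16 * 19 + 12, so 316 mod 19 = 12
  gear 0 tooth = 12
Gear 1 (driven, T1=26): tooth at mesh = (-N) mod T1
  316 = 12 * 26 + 4, so 316 mod 26 = 4
  (-316) mod 26 = (-4) mod 26 = 26 - 4 = 22
Mesh after 316 steps: gear-0 tooth 12 meets gear-1 tooth 22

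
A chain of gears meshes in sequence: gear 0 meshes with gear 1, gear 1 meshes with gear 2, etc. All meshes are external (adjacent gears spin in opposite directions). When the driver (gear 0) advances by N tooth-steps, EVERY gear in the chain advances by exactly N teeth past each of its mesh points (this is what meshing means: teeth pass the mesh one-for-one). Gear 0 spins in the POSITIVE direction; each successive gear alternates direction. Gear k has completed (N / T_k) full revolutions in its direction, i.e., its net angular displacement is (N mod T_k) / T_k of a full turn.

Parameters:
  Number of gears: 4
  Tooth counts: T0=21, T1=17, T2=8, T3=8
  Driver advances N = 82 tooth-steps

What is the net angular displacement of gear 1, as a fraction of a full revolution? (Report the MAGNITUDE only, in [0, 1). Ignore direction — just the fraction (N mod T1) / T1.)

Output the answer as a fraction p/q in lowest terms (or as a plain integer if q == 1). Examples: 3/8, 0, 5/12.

Chain of 4 gears, tooth counts: [21, 17, 8, 8]
  gear 0: T0=21, direction=positive, advance = 82 mod 21 = 19 teeth = 19/21 turn
  gear 1: T1=17, direction=negative, advance = 82 mod 17 = 14 teeth = 14/17 turn
  gear 2: T2=8, direction=positive, advance = 82 mod 8 = 2 teeth = 2/8 turn
  gear 3: T3=8, direction=negative, advance = 82 mod 8 = 2 teeth = 2/8 turn
Gear 1: 82 mod 17 = 14
Fraction = 14 / 17 = 14/17 (gcd(14,17)=1) = 14/17

Answer: 14/17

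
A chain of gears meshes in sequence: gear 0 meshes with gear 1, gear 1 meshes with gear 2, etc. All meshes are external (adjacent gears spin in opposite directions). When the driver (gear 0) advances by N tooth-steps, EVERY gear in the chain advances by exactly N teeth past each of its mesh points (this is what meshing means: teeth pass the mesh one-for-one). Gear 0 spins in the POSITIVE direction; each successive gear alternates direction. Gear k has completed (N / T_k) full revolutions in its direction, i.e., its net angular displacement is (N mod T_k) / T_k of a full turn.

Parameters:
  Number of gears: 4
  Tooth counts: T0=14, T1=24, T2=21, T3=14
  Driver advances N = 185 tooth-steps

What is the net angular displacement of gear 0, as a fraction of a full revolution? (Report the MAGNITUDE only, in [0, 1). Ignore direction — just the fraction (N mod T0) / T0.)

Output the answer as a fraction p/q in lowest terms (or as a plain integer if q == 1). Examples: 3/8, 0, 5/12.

Answer: 3/14

Derivation:
Chain of 4 gears, tooth counts: [14, 24, 21, 14]
  gear 0: T0=14, direction=positive, advance = 185 mod 14 = 3 teeth = 3/14 turn
  gear 1: T1=24, direction=negative, advance = 185 mod 24 = 17 teeth = 17/24 turn
  gear 2: T2=21, direction=positive, advance = 185 mod 21 = 17 teeth = 17/21 turn
  gear 3: T3=14, direction=negative, advance = 185 mod 14 = 3 teeth = 3/14 turn
Gear 0: 185 mod 14 = 3
Fraction = 3 / 14 = 3/14 (gcd(3,14)=1) = 3/14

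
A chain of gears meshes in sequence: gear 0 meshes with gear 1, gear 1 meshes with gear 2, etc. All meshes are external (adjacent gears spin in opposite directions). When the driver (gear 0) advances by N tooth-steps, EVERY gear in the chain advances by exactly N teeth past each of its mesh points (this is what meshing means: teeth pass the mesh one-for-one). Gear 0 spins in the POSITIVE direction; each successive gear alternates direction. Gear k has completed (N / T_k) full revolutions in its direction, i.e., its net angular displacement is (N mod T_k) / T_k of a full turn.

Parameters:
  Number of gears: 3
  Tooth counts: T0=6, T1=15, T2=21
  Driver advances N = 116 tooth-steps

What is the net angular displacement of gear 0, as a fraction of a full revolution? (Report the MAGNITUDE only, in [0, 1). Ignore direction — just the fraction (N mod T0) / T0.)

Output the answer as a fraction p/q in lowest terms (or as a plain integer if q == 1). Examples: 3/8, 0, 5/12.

Answer: 1/3

Derivation:
Chain of 3 gears, tooth counts: [6, 15, 21]
  gear 0: T0=6, direction=positive, advance = 116 mod 6 = 2 teeth = 2/6 turn
  gear 1: T1=15, direction=negative, advance = 116 mod 15 = 11 teeth = 11/15 turn
  gear 2: T2=21, direction=positive, advance = 116 mod 21 = 11 teeth = 11/21 turn
Gear 0: 116 mod 6 = 2
Fraction = 2 / 6 = 1/3 (gcd(2,6)=2) = 1/3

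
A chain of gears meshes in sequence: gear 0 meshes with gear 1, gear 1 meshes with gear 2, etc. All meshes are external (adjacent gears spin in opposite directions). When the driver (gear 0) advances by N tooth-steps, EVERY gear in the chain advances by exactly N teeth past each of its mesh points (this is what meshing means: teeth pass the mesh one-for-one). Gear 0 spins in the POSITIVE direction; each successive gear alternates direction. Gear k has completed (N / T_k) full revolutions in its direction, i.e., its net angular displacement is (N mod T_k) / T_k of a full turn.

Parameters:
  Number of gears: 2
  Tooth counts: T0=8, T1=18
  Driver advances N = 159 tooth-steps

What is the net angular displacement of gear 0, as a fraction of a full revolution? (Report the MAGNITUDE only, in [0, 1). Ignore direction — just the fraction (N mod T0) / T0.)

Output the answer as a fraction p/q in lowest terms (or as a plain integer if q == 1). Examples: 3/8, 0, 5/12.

Chain of 2 gears, tooth counts: [8, 18]
  gear 0: T0=8, direction=positive, advance = 159 mod 8 = 7 teeth = 7/8 turn
  gear 1: T1=18, direction=negative, advance = 159 mod 18 = 15 teeth = 15/18 turn
Gear 0: 159 mod 8 = 7
Fraction = 7 / 8 = 7/8 (gcd(7,8)=1) = 7/8

Answer: 7/8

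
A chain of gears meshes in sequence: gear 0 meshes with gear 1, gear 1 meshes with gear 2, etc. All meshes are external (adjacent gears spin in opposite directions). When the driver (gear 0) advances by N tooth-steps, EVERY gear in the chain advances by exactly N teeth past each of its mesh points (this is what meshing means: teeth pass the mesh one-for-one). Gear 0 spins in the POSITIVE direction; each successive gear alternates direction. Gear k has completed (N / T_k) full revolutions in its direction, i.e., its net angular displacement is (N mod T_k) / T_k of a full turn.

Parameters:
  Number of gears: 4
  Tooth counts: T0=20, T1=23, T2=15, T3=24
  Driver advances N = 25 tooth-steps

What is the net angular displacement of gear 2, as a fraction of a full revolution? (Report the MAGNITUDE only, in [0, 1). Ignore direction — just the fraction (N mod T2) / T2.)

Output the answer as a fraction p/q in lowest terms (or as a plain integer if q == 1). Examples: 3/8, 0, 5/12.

Chain of 4 gears, tooth counts: [20, 23, 15, 24]
  gear 0: T0=20, direction=positive, advance = 25 mod 20 = 5 teeth = 5/20 turn
  gear 1: T1=23, direction=negative, advance = 25 mod 23 = 2 teeth = 2/23 turn
  gear 2: T2=15, direction=positive, advance = 25 mod 15 = 10 teeth = 10/15 turn
  gear 3: T3=24, direction=negative, advance = 25 mod 24 = 1 teeth = 1/24 turn
Gear 2: 25 mod 15 = 10
Fraction = 10 / 15 = 2/3 (gcd(10,15)=5) = 2/3

Answer: 2/3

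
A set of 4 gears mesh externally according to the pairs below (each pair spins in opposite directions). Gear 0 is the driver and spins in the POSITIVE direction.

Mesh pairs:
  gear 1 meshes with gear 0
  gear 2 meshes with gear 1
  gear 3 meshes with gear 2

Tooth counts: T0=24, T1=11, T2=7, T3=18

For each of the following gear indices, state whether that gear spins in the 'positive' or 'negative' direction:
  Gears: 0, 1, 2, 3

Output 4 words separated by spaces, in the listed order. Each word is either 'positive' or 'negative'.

Gear 0 (driver): positive (depth 0)
  gear 1: meshes with gear 0 -> depth 1 -> negative (opposite of gear 0)
  gear 2: meshes with gear 1 -> depth 2 -> positive (opposite of gear 1)
  gear 3: meshes with gear 2 -> depth 3 -> negative (opposite of gear 2)
Queried indices 0, 1, 2, 3 -> positive, negative, positive, negative

Answer: positive negative positive negative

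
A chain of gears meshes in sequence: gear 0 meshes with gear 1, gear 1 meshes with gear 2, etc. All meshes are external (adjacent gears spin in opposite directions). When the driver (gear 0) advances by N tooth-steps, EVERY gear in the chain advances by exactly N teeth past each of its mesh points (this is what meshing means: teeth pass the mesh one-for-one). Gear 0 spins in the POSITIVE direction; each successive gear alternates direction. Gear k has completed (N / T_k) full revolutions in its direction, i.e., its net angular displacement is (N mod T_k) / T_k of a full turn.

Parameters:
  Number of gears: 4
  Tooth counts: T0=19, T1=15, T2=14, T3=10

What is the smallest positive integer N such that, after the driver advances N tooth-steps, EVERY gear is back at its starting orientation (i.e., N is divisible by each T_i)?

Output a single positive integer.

Gear k returns to start when N is a multiple of T_k.
All gears at start simultaneously when N is a common multiple of [19, 15, 14, 10]; the smallest such N is lcm(19, 15, 14, 10).
Start: lcm = T0 = 19
Fold in T1=15: gcd(19, 15) = 1; lcm(19, 15) = 19 * 15 / 1 = 285 / 1 = 285
Fold in T2=14: gcd(285, 14) = 1; lcm(285, 14) = 285 * 14 / 1 = 3990 / 1 = 3990
Fold in T3=10: gcd(3990, 10) = 10; lcm(3990, 10) = 3990 * 10 / 10 = 39900 / 10 = 3990
Full cycle length = 3990

Answer: 3990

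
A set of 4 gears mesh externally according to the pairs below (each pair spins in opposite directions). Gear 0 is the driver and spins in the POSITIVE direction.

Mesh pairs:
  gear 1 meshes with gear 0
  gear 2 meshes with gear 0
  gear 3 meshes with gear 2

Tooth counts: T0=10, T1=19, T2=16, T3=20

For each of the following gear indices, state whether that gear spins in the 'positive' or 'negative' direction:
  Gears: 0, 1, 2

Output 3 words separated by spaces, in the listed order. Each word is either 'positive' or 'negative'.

Answer: positive negative negative

Derivation:
Gear 0 (driver): positive (depth 0)
  gear 1: meshes with gear 0 -> depth 1 -> negative (opposite of gear 0)
  gear 2: meshes with gear 0 -> depth 1 -> negative (opposite of gear 0)
  gear 3: meshes with gear 2 -> depth 2 -> positive (opposite of gear 2)
Queried indices 0, 1, 2 -> positive, negative, negative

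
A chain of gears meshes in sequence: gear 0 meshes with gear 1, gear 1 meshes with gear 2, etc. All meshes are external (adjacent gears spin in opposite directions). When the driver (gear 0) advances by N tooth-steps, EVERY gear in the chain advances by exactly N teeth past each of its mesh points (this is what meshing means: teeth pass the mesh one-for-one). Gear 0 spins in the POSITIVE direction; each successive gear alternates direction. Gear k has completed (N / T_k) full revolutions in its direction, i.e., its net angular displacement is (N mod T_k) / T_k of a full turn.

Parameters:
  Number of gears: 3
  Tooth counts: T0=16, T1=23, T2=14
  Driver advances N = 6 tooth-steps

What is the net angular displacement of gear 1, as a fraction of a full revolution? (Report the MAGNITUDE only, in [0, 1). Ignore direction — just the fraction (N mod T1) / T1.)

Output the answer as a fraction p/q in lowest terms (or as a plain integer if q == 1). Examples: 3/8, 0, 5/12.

Answer: 6/23

Derivation:
Chain of 3 gears, tooth counts: [16, 23, 14]
  gear 0: T0=16, direction=positive, advance = 6 mod 16 = 6 teeth = 6/16 turn
  gear 1: T1=23, direction=negative, advance = 6 mod 23 = 6 teeth = 6/23 turn
  gear 2: T2=14, direction=positive, advance = 6 mod 14 = 6 teeth = 6/14 turn
Gear 1: 6 mod 23 = 6
Fraction = 6 / 23 = 6/23 (gcd(6,23)=1) = 6/23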